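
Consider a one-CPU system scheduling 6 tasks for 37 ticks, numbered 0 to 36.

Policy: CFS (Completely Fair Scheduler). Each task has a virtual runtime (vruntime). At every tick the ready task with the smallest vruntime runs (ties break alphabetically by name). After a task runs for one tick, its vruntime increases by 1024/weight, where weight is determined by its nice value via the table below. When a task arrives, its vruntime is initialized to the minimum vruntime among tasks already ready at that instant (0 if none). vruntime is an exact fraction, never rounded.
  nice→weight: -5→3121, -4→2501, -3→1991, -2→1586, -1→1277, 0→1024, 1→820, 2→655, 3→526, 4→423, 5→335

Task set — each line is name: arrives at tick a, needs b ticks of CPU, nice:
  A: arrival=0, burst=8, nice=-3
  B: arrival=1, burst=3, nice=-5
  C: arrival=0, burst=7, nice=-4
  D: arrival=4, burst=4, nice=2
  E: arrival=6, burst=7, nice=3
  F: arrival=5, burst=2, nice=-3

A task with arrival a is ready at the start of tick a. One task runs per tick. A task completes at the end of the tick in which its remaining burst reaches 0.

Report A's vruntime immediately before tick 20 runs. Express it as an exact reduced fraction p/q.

t=0: vr[A=0 C=0] → run A
t=1: vr[A=1024/1991 B=0 C=0] → run B
t=2: vr[A=1024/1991 B=1024/3121 C=0] → run C
t=3: vr[A=1024/1991 B=1024/3121 C=1024/2501] → run B
t=4: vr[A=1024/1991 B=2048/3121 C=1024/2501 D=1024/2501] → run C
t=5: vr[A=1024/1991 B=2048/3121 C=2048/2501 D=1024/2501 F=1024/2501] → run D
t=6: vr[A=1024/1991 B=2048/3121 C=2048/2501 D=3231744/1638155 E=1024/2501 F=1024/2501] → run E
t=7: vr[A=1024/1991 B=2048/3121 C=2048/2501 D=3231744/1638155 E=1549824/657763 F=1024/2501] → run F
t=8: vr[A=1024/1991 B=2048/3121 C=2048/2501 D=3231744/1638155 E=1549824/657763 F=4599808/4979491] → run A
t=9: vr[A=2048/1991 B=2048/3121 C=2048/2501 D=3231744/1638155 E=1549824/657763 F=4599808/4979491] → run B
t=10: vr[A=2048/1991 C=2048/2501 D=3231744/1638155 E=1549824/657763 F=4599808/4979491] → run C
t=11: vr[A=2048/1991 C=3072/2501 D=3231744/1638155 E=1549824/657763 F=4599808/4979491] → run F
t=12: vr[A=2048/1991 C=3072/2501 D=3231744/1638155 E=1549824/657763] → run A
t=13: vr[A=3072/1991 C=3072/2501 D=3231744/1638155 E=1549824/657763] → run C
t=14: vr[A=3072/1991 C=4096/2501 D=3231744/1638155 E=1549824/657763] → run A
t=15: vr[A=4096/1991 C=4096/2501 D=3231744/1638155 E=1549824/657763] → run C
t=16: vr[A=4096/1991 C=5120/2501 D=3231744/1638155 E=1549824/657763] → run D
t=17: vr[A=4096/1991 C=5120/2501 D=5792768/1638155 E=1549824/657763] → run C
t=18: vr[A=4096/1991 C=6144/2501 D=5792768/1638155 E=1549824/657763] → run A
t=19: vr[A=5120/1991 C=6144/2501 D=5792768/1638155 E=1549824/657763] → run E
t=20: vr[A=5120/1991 C=6144/2501 D=5792768/1638155 E=2830336/657763] → run C
t=21: vr[A=5120/1991 D=5792768/1638155 E=2830336/657763] → run A
t=22: vr[A=6144/1991 D=5792768/1638155 E=2830336/657763] → run A
t=23: vr[A=7168/1991 D=5792768/1638155 E=2830336/657763] → run D
t=24: vr[A=7168/1991 D=8353792/1638155 E=2830336/657763] → run A
t=25: vr[D=8353792/1638155 E=2830336/657763] → run E
t=26: vr[D=8353792/1638155 E=4110848/657763] → run D
t=27: vr[E=4110848/657763] → run E
t=28: vr[E=5391360/657763] → run E
t=29: vr[E=6671872/657763] → run E
t=30: vr[E=7952384/657763] → run E
t=31: (idle)
t=32: (idle)
t=33: (idle)
t=34: (idle)
t=35: (idle)
t=36: (idle)

vruntime(A, start of tick 20) = 5120/1991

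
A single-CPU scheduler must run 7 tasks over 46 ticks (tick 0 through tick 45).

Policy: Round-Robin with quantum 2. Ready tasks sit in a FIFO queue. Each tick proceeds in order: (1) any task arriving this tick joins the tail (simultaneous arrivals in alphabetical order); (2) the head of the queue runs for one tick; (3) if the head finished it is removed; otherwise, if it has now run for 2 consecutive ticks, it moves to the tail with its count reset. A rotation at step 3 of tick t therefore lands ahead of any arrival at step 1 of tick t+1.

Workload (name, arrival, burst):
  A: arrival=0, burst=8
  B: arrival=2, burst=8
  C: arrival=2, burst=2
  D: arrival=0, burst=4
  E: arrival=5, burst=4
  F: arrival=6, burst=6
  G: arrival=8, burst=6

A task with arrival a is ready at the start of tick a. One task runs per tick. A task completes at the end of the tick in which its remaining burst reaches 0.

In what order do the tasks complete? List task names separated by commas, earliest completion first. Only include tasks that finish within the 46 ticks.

t=0: queue=[A,D] q_used=0 → run A
t=1: queue=[A,D] q_used=1 → run A
t=2: queue=[D,A,B,C] q_used=0 → run D
t=3: queue=[D,A,B,C] q_used=1 → run D
t=4: queue=[A,B,C,D] q_used=0 → run A
t=5: queue=[A,B,C,D,E] q_used=1 → run A
t=6: queue=[B,C,D,E,A,F] q_used=0 → run B
t=7: queue=[B,C,D,E,A,F] q_used=1 → run B
t=8: queue=[C,D,E,A,F,B,G] q_used=0 → run C
t=9: queue=[C,D,E,A,F,B,G] q_used=1 → run C
t=10: queue=[D,E,A,F,B,G] q_used=0 → run D
t=11: queue=[D,E,A,F,B,G] q_used=1 → run D
t=12: queue=[E,A,F,B,G] q_used=0 → run E
t=13: queue=[E,A,F,B,G] q_used=1 → run E
t=14: queue=[A,F,B,G,E] q_used=0 → run A
t=15: queue=[A,F,B,G,E] q_used=1 → run A
t=16: queue=[F,B,G,E,A] q_used=0 → run F
t=17: queue=[F,B,G,E,A] q_used=1 → run F
t=18: queue=[B,G,E,A,F] q_used=0 → run B
t=19: queue=[B,G,E,A,F] q_used=1 → run B
t=20: queue=[G,E,A,F,B] q_used=0 → run G
t=21: queue=[G,E,A,F,B] q_used=1 → run G
t=22: queue=[E,A,F,B,G] q_used=0 → run E
t=23: queue=[E,A,F,B,G] q_used=1 → run E
t=24: queue=[A,F,B,G] q_used=0 → run A
t=25: queue=[A,F,B,G] q_used=1 → run A
t=26: queue=[F,B,G] q_used=0 → run F
t=27: queue=[F,B,G] q_used=1 → run F
t=28: queue=[B,G,F] q_used=0 → run B
t=29: queue=[B,G,F] q_used=1 → run B
t=30: queue=[G,F,B] q_used=0 → run G
t=31: queue=[G,F,B] q_used=1 → run G
t=32: queue=[F,B,G] q_used=0 → run F
t=33: queue=[F,B,G] q_used=1 → run F
t=34: queue=[B,G] q_used=0 → run B
t=35: queue=[B,G] q_used=1 → run B
t=36: queue=[G] q_used=0 → run G
t=37: queue=[G] q_used=1 → run G
t=38: (idle)
t=39: (idle)
t=40: (idle)
t=41: (idle)
t=42: (idle)
t=43: (idle)
t=44: (idle)
t=45: (idle)

completion order = C, D, E, A, F, B, G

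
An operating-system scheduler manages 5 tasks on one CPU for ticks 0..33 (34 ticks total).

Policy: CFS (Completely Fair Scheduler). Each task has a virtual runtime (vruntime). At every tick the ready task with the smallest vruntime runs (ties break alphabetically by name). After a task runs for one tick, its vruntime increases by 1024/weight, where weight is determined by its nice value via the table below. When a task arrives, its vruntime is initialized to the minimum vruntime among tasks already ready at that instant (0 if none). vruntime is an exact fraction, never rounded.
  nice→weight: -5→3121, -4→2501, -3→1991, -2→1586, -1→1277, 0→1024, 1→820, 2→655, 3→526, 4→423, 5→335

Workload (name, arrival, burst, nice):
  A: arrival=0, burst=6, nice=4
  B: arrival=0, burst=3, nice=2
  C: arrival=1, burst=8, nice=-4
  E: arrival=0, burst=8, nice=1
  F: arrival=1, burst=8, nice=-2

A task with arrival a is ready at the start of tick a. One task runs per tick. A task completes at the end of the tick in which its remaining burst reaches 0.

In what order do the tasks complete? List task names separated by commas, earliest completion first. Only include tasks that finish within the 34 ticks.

completion order = C, B, F, E, A

t=0: vr[A=0 B=0 E=0] → run A
t=1: vr[A=1024/423 B=0 C=0 E=0 F=0] → run B
t=2: vr[A=1024/423 B=1024/655 C=0 E=0 F=0] → run C
t=3: vr[A=1024/423 B=1024/655 C=1024/2501 E=0 F=0] → run E
t=4: vr[A=1024/423 B=1024/655 C=1024/2501 E=256/205 F=0] → run F
t=5: vr[A=1024/423 B=1024/655 C=1024/2501 E=256/205 F=512/793] → run C
t=6: vr[A=1024/423 B=1024/655 C=2048/2501 E=256/205 F=512/793] → run F
t=7: vr[A=1024/423 B=1024/655 C=2048/2501 E=256/205 F=1024/793] → run C
t=8: vr[A=1024/423 B=1024/655 C=3072/2501 E=256/205 F=1024/793] → run C
t=9: vr[A=1024/423 B=1024/655 C=4096/2501 E=256/205 F=1024/793] → run E
t=10: vr[A=1024/423 B=1024/655 C=4096/2501 E=512/205 F=1024/793] → run F
t=11: vr[A=1024/423 B=1024/655 C=4096/2501 E=512/205 F=1536/793] → run B
t=12: vr[A=1024/423 B=2048/655 C=4096/2501 E=512/205 F=1536/793] → run C
t=13: vr[A=1024/423 B=2048/655 C=5120/2501 E=512/205 F=1536/793] → run F
t=14: vr[A=1024/423 B=2048/655 C=5120/2501 E=512/205 F=2048/793] → run C
t=15: vr[A=1024/423 B=2048/655 C=6144/2501 E=512/205 F=2048/793] → run A
t=16: vr[A=2048/423 B=2048/655 C=6144/2501 E=512/205 F=2048/793] → run C
t=17: vr[A=2048/423 B=2048/655 C=7168/2501 E=512/205 F=2048/793] → run E
t=18: vr[A=2048/423 B=2048/655 C=7168/2501 E=768/205 F=2048/793] → run F
t=19: vr[A=2048/423 B=2048/655 C=7168/2501 E=768/205 F=2560/793] → run C
t=20: vr[A=2048/423 B=2048/655 E=768/205 F=2560/793] → run B
t=21: vr[A=2048/423 E=768/205 F=2560/793] → run F
t=22: vr[A=2048/423 E=768/205 F=3072/793] → run E
t=23: vr[A=2048/423 E=1024/205 F=3072/793] → run F
t=24: vr[A=2048/423 E=1024/205 F=3584/793] → run F
t=25: vr[A=2048/423 E=1024/205] → run A
t=26: vr[A=1024/141 E=1024/205] → run E
t=27: vr[A=1024/141 E=256/41] → run E
t=28: vr[A=1024/141 E=1536/205] → run A
t=29: vr[A=4096/423 E=1536/205] → run E
t=30: vr[A=4096/423 E=1792/205] → run E
t=31: vr[A=4096/423] → run A
t=32: vr[A=5120/423] → run A
t=33: (idle)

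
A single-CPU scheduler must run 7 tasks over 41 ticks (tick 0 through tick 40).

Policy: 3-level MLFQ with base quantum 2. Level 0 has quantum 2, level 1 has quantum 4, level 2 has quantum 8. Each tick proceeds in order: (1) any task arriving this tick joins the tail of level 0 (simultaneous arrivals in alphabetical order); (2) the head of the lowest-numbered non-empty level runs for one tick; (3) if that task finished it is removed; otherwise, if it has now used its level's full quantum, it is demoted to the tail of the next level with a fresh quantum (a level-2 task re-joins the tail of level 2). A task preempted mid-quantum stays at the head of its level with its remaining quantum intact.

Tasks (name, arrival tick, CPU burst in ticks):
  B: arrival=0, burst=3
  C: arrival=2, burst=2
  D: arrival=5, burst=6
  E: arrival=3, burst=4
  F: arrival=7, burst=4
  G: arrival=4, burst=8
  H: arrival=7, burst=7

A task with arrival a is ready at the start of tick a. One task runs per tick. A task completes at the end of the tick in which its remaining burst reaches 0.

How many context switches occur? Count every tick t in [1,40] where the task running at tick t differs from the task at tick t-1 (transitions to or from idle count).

t=0: L0/L1/L2 = B/-/- → run B
t=1: L0/L1/L2 = B/-/- → run B
t=2: L0/L1/L2 = C/B/- → run C
t=3: L0/L1/L2 = CE/B/- → run C
t=4: L0/L1/L2 = EG/B/- → run E
t=5: L0/L1/L2 = EGD/B/- → run E
t=6: L0/L1/L2 = GD/BE/- → run G
t=7: L0/L1/L2 = GDFH/BE/- → run G
t=8: L0/L1/L2 = DFH/BEG/- → run D
t=9: L0/L1/L2 = DFH/BEG/- → run D
t=10: L0/L1/L2 = FH/BEGD/- → run F
t=11: L0/L1/L2 = FH/BEGD/- → run F
t=12: L0/L1/L2 = H/BEGDF/- → run H
t=13: L0/L1/L2 = H/BEGDF/- → run H
t=14: L0/L1/L2 = -/BEGDFH/- → run B
t=15: L0/L1/L2 = -/EGDFH/- → run E
t=16: L0/L1/L2 = -/EGDFH/- → run E
t=17: L0/L1/L2 = -/GDFH/- → run G
t=18: L0/L1/L2 = -/GDFH/- → run G
t=19: L0/L1/L2 = -/GDFH/- → run G
t=20: L0/L1/L2 = -/GDFH/- → run G
t=21: L0/L1/L2 = -/DFH/G → run D
t=22: L0/L1/L2 = -/DFH/G → run D
t=23: L0/L1/L2 = -/DFH/G → run D
t=24: L0/L1/L2 = -/DFH/G → run D
t=25: L0/L1/L2 = -/FH/G → run F
t=26: L0/L1/L2 = -/FH/G → run F
t=27: L0/L1/L2 = -/H/G → run H
t=28: L0/L1/L2 = -/H/G → run H
t=29: L0/L1/L2 = -/H/G → run H
t=30: L0/L1/L2 = -/H/G → run H
t=31: L0/L1/L2 = -/-/GH → run G
t=32: L0/L1/L2 = -/-/GH → run G
t=33: L0/L1/L2 = -/-/H → run H
t=34: (idle)
t=35: (idle)
t=36: (idle)
t=37: (idle)
t=38: (idle)
t=39: (idle)
t=40: (idle)

context switches = 15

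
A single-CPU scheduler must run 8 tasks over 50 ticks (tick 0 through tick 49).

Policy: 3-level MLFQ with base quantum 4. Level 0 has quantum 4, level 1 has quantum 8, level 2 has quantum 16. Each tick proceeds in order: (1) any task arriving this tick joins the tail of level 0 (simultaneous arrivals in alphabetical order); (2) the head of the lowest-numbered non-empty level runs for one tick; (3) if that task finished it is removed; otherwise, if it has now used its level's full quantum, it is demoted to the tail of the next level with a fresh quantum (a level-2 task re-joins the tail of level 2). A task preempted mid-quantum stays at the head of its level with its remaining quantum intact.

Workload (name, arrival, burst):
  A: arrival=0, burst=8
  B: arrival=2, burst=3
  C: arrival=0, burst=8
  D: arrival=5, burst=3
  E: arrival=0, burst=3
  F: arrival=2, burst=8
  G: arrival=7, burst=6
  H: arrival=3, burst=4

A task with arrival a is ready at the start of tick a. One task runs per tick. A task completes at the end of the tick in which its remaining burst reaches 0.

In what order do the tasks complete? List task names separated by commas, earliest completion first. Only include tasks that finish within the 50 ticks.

t=0: L0/L1/L2 = ACE/-/- → run A
t=1: L0/L1/L2 = ACE/-/- → run A
t=2: L0/L1/L2 = ACEBF/-/- → run A
t=3: L0/L1/L2 = ACEBFH/-/- → run A
t=4: L0/L1/L2 = CEBFH/A/- → run C
t=5: L0/L1/L2 = CEBFHD/A/- → run C
t=6: L0/L1/L2 = CEBFHD/A/- → run C
t=7: L0/L1/L2 = CEBFHDG/A/- → run C
t=8: L0/L1/L2 = EBFHDG/AC/- → run E
t=9: L0/L1/L2 = EBFHDG/AC/- → run E
t=10: L0/L1/L2 = EBFHDG/AC/- → run E
t=11: L0/L1/L2 = BFHDG/AC/- → run B
t=12: L0/L1/L2 = BFHDG/AC/- → run B
t=13: L0/L1/L2 = BFHDG/AC/- → run B
t=14: L0/L1/L2 = FHDG/AC/- → run F
t=15: L0/L1/L2 = FHDG/AC/- → run F
t=16: L0/L1/L2 = FHDG/AC/- → run F
t=17: L0/L1/L2 = FHDG/AC/- → run F
t=18: L0/L1/L2 = HDG/ACF/- → run H
t=19: L0/L1/L2 = HDG/ACF/- → run H
t=20: L0/L1/L2 = HDG/ACF/- → run H
t=21: L0/L1/L2 = HDG/ACF/- → run H
t=22: L0/L1/L2 = DG/ACF/- → run D
t=23: L0/L1/L2 = DG/ACF/- → run D
t=24: L0/L1/L2 = DG/ACF/- → run D
t=25: L0/L1/L2 = G/ACF/- → run G
t=26: L0/L1/L2 = G/ACF/- → run G
t=27: L0/L1/L2 = G/ACF/- → run G
t=28: L0/L1/L2 = G/ACF/- → run G
t=29: L0/L1/L2 = -/ACFG/- → run A
t=30: L0/L1/L2 = -/ACFG/- → run A
t=31: L0/L1/L2 = -/ACFG/- → run A
t=32: L0/L1/L2 = -/ACFG/- → run A
t=33: L0/L1/L2 = -/CFG/- → run C
t=34: L0/L1/L2 = -/CFG/- → run C
t=35: L0/L1/L2 = -/CFG/- → run C
t=36: L0/L1/L2 = -/CFG/- → run C
t=37: L0/L1/L2 = -/FG/- → run F
t=38: L0/L1/L2 = -/FG/- → run F
t=39: L0/L1/L2 = -/FG/- → run F
t=40: L0/L1/L2 = -/FG/- → run F
t=41: L0/L1/L2 = -/G/- → run G
t=42: L0/L1/L2 = -/G/- → run G
t=43: (idle)
t=44: (idle)
t=45: (idle)
t=46: (idle)
t=47: (idle)
t=48: (idle)
t=49: (idle)

completion order = E, B, H, D, A, C, F, G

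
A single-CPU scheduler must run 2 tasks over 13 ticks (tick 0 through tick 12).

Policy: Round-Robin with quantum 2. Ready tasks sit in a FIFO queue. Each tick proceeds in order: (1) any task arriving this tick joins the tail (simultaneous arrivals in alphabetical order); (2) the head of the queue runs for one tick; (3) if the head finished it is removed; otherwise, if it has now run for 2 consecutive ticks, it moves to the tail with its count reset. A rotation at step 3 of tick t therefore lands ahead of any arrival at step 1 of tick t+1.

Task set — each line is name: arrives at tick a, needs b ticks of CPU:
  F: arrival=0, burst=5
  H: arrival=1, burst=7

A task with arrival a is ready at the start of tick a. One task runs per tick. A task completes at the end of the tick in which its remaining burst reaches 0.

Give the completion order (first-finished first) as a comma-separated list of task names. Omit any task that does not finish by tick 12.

t=0: queue=[F] q_used=0 → run F
t=1: queue=[F,H] q_used=1 → run F
t=2: queue=[H,F] q_used=0 → run H
t=3: queue=[H,F] q_used=1 → run H
t=4: queue=[F,H] q_used=0 → run F
t=5: queue=[F,H] q_used=1 → run F
t=6: queue=[H,F] q_used=0 → run H
t=7: queue=[H,F] q_used=1 → run H
t=8: queue=[F,H] q_used=0 → run F
t=9: queue=[H] q_used=0 → run H
t=10: queue=[H] q_used=1 → run H
t=11: queue=[H] q_used=0 → run H
t=12: (idle)

completion order = F, H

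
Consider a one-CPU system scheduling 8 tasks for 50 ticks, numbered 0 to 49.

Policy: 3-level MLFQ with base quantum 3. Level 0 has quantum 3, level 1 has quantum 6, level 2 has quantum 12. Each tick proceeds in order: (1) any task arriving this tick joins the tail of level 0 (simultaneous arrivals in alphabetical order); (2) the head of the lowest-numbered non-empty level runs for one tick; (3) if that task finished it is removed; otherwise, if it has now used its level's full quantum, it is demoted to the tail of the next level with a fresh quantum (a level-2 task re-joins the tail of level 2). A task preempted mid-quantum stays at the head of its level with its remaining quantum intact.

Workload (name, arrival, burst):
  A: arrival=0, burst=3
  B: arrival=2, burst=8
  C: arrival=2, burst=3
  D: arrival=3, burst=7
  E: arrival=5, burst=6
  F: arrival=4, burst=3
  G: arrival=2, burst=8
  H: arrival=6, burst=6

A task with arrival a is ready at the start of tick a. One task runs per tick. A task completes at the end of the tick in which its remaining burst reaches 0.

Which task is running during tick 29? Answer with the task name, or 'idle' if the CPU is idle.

t=0: L0/L1/L2 = A/-/- → run A
t=1: L0/L1/L2 = A/-/- → run A
t=2: L0/L1/L2 = ABCG/-/- → run A
t=3: L0/L1/L2 = BCGD/-/- → run B
t=4: L0/L1/L2 = BCGDF/-/- → run B
t=5: L0/L1/L2 = BCGDFE/-/- → run B
t=6: L0/L1/L2 = CGDFEH/B/- → run C
t=7: L0/L1/L2 = CGDFEH/B/- → run C
t=8: L0/L1/L2 = CGDFEH/B/- → run C
t=9: L0/L1/L2 = GDFEH/B/- → run G
t=10: L0/L1/L2 = GDFEH/B/- → run G
t=11: L0/L1/L2 = GDFEH/B/- → run G
t=12: L0/L1/L2 = DFEH/BG/- → run D
t=13: L0/L1/L2 = DFEH/BG/- → run D
t=14: L0/L1/L2 = DFEH/BG/- → run D
t=15: L0/L1/L2 = FEH/BGD/- → run F
t=16: L0/L1/L2 = FEH/BGD/- → run F
t=17: L0/L1/L2 = FEH/BGD/- → run F
t=18: L0/L1/L2 = EH/BGD/- → run E
t=19: L0/L1/L2 = EH/BGD/- → run E
t=20: L0/L1/L2 = EH/BGD/- → run E
t=21: L0/L1/L2 = H/BGDE/- → run H
t=22: L0/L1/L2 = H/BGDE/- → run H
t=23: L0/L1/L2 = H/BGDE/- → run H
t=24: L0/L1/L2 = -/BGDEH/- → run B
t=25: L0/L1/L2 = -/BGDEH/- → run B
t=26: L0/L1/L2 = -/BGDEH/- → run B
t=27: L0/L1/L2 = -/BGDEH/- → run B
t=28: L0/L1/L2 = -/BGDEH/- → run B
t=29: L0/L1/L2 = -/GDEH/- → run G
t=30: L0/L1/L2 = -/GDEH/- → run G
t=31: L0/L1/L2 = -/GDEH/- → run G
t=32: L0/L1/L2 = -/GDEH/- → run G
t=33: L0/L1/L2 = -/GDEH/- → run G
t=34: L0/L1/L2 = -/DEH/- → run D
t=35: L0/L1/L2 = -/DEH/- → run D
t=36: L0/L1/L2 = -/DEH/- → run D
t=37: L0/L1/L2 = -/DEH/- → run D
t=38: L0/L1/L2 = -/EH/- → run E
t=39: L0/L1/L2 = -/EH/- → run E
t=40: L0/L1/L2 = -/EH/- → run E
t=41: L0/L1/L2 = -/H/- → run H
t=42: L0/L1/L2 = -/H/- → run H
t=43: L0/L1/L2 = -/H/- → run H
t=44: (idle)
t=45: (idle)
t=46: (idle)
t=47: (idle)
t=48: (idle)
t=49: (idle)

running at tick 29 = G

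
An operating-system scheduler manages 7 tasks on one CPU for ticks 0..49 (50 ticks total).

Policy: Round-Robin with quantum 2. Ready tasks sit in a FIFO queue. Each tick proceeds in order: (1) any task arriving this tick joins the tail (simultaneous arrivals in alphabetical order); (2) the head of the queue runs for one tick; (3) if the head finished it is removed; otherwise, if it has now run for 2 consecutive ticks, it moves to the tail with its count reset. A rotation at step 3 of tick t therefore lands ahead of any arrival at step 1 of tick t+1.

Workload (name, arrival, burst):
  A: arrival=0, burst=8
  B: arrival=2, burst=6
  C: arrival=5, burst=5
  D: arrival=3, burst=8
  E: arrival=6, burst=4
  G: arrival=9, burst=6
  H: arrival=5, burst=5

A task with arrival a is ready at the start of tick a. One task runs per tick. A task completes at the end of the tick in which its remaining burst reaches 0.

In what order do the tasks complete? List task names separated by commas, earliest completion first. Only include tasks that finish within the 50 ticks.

t=0: queue=[A] q_used=0 → run A
t=1: queue=[A] q_used=1 → run A
t=2: queue=[A,B] q_used=0 → run A
t=3: queue=[A,B,D] q_used=1 → run A
t=4: queue=[B,D,A] q_used=0 → run B
t=5: queue=[B,D,A,C,H] q_used=1 → run B
t=6: queue=[D,A,C,H,B,E] q_used=0 → run D
t=7: queue=[D,A,C,H,B,E] q_used=1 → run D
t=8: queue=[A,C,H,B,E,D] q_used=0 → run A
t=9: queue=[A,C,H,B,E,D,G] q_used=1 → run A
t=10: queue=[C,H,B,E,D,G,A] q_used=0 → run C
t=11: queue=[C,H,B,E,D,G,A] q_used=1 → run C
t=12: queue=[H,B,E,D,G,A,C] q_used=0 → run H
t=13: queue=[H,B,E,D,G,A,C] q_used=1 → run H
t=14: queue=[B,E,D,G,A,C,H] q_used=0 → run B
t=15: queue=[B,E,D,G,A,C,H] q_used=1 → run B
t=16: queue=[E,D,G,A,C,H,B] q_used=0 → run E
t=17: queue=[E,D,G,A,C,H,B] q_used=1 → run E
t=18: queue=[D,G,A,C,H,B,E] q_used=0 → run D
t=19: queue=[D,G,A,C,H,B,E] q_used=1 → run D
t=20: queue=[G,A,C,H,B,E,D] q_used=0 → run G
t=21: queue=[G,A,C,H,B,E,D] q_used=1 → run G
t=22: queue=[A,C,H,B,E,D,G] q_used=0 → run A
t=23: queue=[A,C,H,B,E,D,G] q_used=1 → run A
t=24: queue=[C,H,B,E,D,G] q_used=0 → run C
t=25: queue=[C,H,B,E,D,G] q_used=1 → run C
t=26: queue=[H,B,E,D,G,C] q_used=0 → run H
t=27: queue=[H,B,E,D,G,C] q_used=1 → run H
t=28: queue=[B,E,D,G,C,H] q_used=0 → run B
t=29: queue=[B,E,D,G,C,H] q_used=1 → run B
t=30: queue=[E,D,G,C,H] q_used=0 → run E
t=31: queue=[E,D,G,C,H] q_used=1 → run E
t=32: queue=[D,G,C,H] q_used=0 → run D
t=33: queue=[D,G,C,H] q_used=1 → run D
t=34: queue=[G,C,H,D] q_used=0 → run G
t=35: queue=[G,C,H,D] q_used=1 → run G
t=36: queue=[C,H,D,G] q_used=0 → run C
t=37: queue=[H,D,G] q_used=0 → run H
t=38: queue=[D,G] q_used=0 → run D
t=39: queue=[D,G] q_used=1 → run D
t=40: queue=[G] q_used=0 → run G
t=41: queue=[G] q_used=1 → run G
t=42: (idle)
t=43: (idle)
t=44: (idle)
t=45: (idle)
t=46: (idle)
t=47: (idle)
t=48: (idle)
t=49: (idle)

completion order = A, B, E, C, H, D, G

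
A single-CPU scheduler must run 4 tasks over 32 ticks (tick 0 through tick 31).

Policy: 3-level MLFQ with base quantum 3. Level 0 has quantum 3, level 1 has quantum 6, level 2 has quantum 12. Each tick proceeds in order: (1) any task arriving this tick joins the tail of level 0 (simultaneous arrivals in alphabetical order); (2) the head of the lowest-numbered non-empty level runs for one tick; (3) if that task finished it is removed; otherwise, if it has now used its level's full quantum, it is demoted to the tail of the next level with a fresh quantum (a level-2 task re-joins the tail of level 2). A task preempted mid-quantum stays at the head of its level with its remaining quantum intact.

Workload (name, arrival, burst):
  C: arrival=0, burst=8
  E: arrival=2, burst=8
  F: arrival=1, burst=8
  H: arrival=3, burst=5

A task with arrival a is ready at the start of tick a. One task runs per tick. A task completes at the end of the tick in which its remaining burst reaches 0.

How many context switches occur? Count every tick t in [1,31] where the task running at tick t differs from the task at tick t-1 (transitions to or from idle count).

t=0: L0/L1/L2 = C/-/- → run C
t=1: L0/L1/L2 = CF/-/- → run C
t=2: L0/L1/L2 = CFE/-/- → run C
t=3: L0/L1/L2 = FEH/C/- → run F
t=4: L0/L1/L2 = FEH/C/- → run F
t=5: L0/L1/L2 = FEH/C/- → run F
t=6: L0/L1/L2 = EH/CF/- → run E
t=7: L0/L1/L2 = EH/CF/- → run E
t=8: L0/L1/L2 = EH/CF/- → run E
t=9: L0/L1/L2 = H/CFE/- → run H
t=10: L0/L1/L2 = H/CFE/- → run H
t=11: L0/L1/L2 = H/CFE/- → run H
t=12: L0/L1/L2 = -/CFEH/- → run C
t=13: L0/L1/L2 = -/CFEH/- → run C
t=14: L0/L1/L2 = -/CFEH/- → run C
t=15: L0/L1/L2 = -/CFEH/- → run C
t=16: L0/L1/L2 = -/CFEH/- → run C
t=17: L0/L1/L2 = -/FEH/- → run F
t=18: L0/L1/L2 = -/FEH/- → run F
t=19: L0/L1/L2 = -/FEH/- → run F
t=20: L0/L1/L2 = -/FEH/- → run F
t=21: L0/L1/L2 = -/FEH/- → run F
t=22: L0/L1/L2 = -/EH/- → run E
t=23: L0/L1/L2 = -/EH/- → run E
t=24: L0/L1/L2 = -/EH/- → run E
t=25: L0/L1/L2 = -/EH/- → run E
t=26: L0/L1/L2 = -/EH/- → run E
t=27: L0/L1/L2 = -/H/- → run H
t=28: L0/L1/L2 = -/H/- → run H
t=29: (idle)
t=30: (idle)
t=31: (idle)

context switches = 8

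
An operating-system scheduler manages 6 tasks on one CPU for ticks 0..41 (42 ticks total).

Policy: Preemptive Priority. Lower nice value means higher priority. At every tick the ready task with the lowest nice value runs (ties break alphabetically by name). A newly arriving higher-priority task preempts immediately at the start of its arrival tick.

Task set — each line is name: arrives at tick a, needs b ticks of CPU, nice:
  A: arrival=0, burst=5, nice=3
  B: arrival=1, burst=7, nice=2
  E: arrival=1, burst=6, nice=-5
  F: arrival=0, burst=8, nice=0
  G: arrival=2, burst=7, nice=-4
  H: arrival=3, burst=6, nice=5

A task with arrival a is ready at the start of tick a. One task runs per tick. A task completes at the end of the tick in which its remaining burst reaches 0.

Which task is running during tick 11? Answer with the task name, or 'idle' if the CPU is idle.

t=0: ready={A,F} → run F
t=1: ready={A,B,E,F} → run E
t=2: ready={A,B,E,F,G} → run E
t=3: ready={A,B,E,F,G,H} → run E
t=4: ready={A,B,E,F,G,H} → run E
t=5: ready={A,B,E,F,G,H} → run E
t=6: ready={A,B,E,F,G,H} → run E
t=7: ready={A,B,F,G,H} → run G
t=8: ready={A,B,F,G,H} → run G
t=9: ready={A,B,F,G,H} → run G
t=10: ready={A,B,F,G,H} → run G
t=11: ready={A,B,F,G,H} → run G
t=12: ready={A,B,F,G,H} → run G
t=13: ready={A,B,F,G,H} → run G
t=14: ready={A,B,F,H} → run F
t=15: ready={A,B,F,H} → run F
t=16: ready={A,B,F,H} → run F
t=17: ready={A,B,F,H} → run F
t=18: ready={A,B,F,H} → run F
t=19: ready={A,B,F,H} → run F
t=20: ready={A,B,F,H} → run F
t=21: ready={A,B,H} → run B
t=22: ready={A,B,H} → run B
t=23: ready={A,B,H} → run B
t=24: ready={A,B,H} → run B
t=25: ready={A,B,H} → run B
t=26: ready={A,B,H} → run B
t=27: ready={A,B,H} → run B
t=28: ready={A,H} → run A
t=29: ready={A,H} → run A
t=30: ready={A,H} → run A
t=31: ready={A,H} → run A
t=32: ready={A,H} → run A
t=33: ready={H} → run H
t=34: ready={H} → run H
t=35: ready={H} → run H
t=36: ready={H} → run H
t=37: ready={H} → run H
t=38: ready={H} → run H
t=39: (idle)
t=40: (idle)
t=41: (idle)

running at tick 11 = G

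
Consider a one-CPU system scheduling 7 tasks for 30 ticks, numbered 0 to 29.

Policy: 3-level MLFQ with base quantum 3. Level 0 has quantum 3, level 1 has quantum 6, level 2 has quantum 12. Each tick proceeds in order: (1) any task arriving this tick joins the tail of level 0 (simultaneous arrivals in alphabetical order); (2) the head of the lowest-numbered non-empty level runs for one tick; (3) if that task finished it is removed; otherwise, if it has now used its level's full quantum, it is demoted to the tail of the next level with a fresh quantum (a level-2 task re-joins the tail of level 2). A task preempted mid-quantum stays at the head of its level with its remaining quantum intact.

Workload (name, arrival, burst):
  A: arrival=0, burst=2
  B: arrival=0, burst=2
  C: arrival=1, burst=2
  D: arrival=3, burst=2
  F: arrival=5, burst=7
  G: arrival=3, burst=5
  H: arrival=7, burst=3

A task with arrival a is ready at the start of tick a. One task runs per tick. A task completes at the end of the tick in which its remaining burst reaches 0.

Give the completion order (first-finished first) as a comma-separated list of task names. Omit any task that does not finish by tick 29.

completion order = A, B, C, D, H, G, F

t=0: L0/L1/L2 = AB/-/- → run A
t=1: L0/L1/L2 = ABC/-/- → run A
t=2: L0/L1/L2 = BC/-/- → run B
t=3: L0/L1/L2 = BCDG/-/- → run B
t=4: L0/L1/L2 = CDG/-/- → run C
t=5: L0/L1/L2 = CDGF/-/- → run C
t=6: L0/L1/L2 = DGF/-/- → run D
t=7: L0/L1/L2 = DGFH/-/- → run D
t=8: L0/L1/L2 = GFH/-/- → run G
t=9: L0/L1/L2 = GFH/-/- → run G
t=10: L0/L1/L2 = GFH/-/- → run G
t=11: L0/L1/L2 = FH/G/- → run F
t=12: L0/L1/L2 = FH/G/- → run F
t=13: L0/L1/L2 = FH/G/- → run F
t=14: L0/L1/L2 = H/GF/- → run H
t=15: L0/L1/L2 = H/GF/- → run H
t=16: L0/L1/L2 = H/GF/- → run H
t=17: L0/L1/L2 = -/GF/- → run G
t=18: L0/L1/L2 = -/GF/- → run G
t=19: L0/L1/L2 = -/F/- → run F
t=20: L0/L1/L2 = -/F/- → run F
t=21: L0/L1/L2 = -/F/- → run F
t=22: L0/L1/L2 = -/F/- → run F
t=23: (idle)
t=24: (idle)
t=25: (idle)
t=26: (idle)
t=27: (idle)
t=28: (idle)
t=29: (idle)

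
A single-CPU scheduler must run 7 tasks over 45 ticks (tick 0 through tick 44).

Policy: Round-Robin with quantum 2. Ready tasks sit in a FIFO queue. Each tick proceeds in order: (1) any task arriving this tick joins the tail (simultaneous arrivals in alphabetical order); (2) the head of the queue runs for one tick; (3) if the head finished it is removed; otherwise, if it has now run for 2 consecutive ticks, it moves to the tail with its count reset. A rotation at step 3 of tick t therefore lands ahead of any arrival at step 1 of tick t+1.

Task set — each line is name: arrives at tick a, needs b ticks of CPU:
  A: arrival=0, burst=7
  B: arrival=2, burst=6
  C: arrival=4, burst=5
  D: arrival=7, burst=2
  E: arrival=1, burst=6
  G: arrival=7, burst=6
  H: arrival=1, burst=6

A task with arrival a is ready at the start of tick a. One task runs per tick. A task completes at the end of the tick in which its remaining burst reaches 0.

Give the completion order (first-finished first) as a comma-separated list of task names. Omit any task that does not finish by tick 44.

t=0: queue=[A] q_used=0 → run A
t=1: queue=[A,E,H] q_used=1 → run A
t=2: queue=[E,H,A,B] q_used=0 → run E
t=3: queue=[E,H,A,B] q_used=1 → run E
t=4: queue=[H,A,B,E,C] q_used=0 → run H
t=5: queue=[H,A,B,E,C] q_used=1 → run H
t=6: queue=[A,B,E,C,H] q_used=0 → run A
t=7: queue=[A,B,E,C,H,D,G] q_used=1 → run A
t=8: queue=[B,E,C,H,D,G,A] q_used=0 → run B
t=9: queue=[B,E,C,H,D,G,A] q_used=1 → run B
t=10: queue=[E,C,H,D,G,A,B] q_used=0 → run E
t=11: queue=[E,C,H,D,G,A,B] q_used=1 → run E
t=12: queue=[C,H,D,G,A,B,E] q_used=0 → run C
t=13: queue=[C,H,D,G,A,B,E] q_used=1 → run C
t=14: queue=[H,D,G,A,B,E,C] q_used=0 → run H
t=15: queue=[H,D,G,A,B,E,C] q_used=1 → run H
t=16: queue=[D,G,A,B,E,C,H] q_used=0 → run D
t=17: queue=[D,G,A,B,E,C,H] q_used=1 → run D
t=18: queue=[G,A,B,E,C,H] q_used=0 → run G
t=19: queue=[G,A,B,E,C,H] q_used=1 → run G
t=20: queue=[A,B,E,C,H,G] q_used=0 → run A
t=21: queue=[A,B,E,C,H,G] q_used=1 → run A
t=22: queue=[B,E,C,H,G,A] q_used=0 → run B
t=23: queue=[B,E,C,H,G,A] q_used=1 → run B
t=24: queue=[E,C,H,G,A,B] q_used=0 → run E
t=25: queue=[E,C,H,G,A,B] q_used=1 → run E
t=26: queue=[C,H,G,A,B] q_used=0 → run C
t=27: queue=[C,H,G,A,B] q_used=1 → run C
t=28: queue=[H,G,A,B,C] q_used=0 → run H
t=29: queue=[H,G,A,B,C] q_used=1 → run H
t=30: queue=[G,A,B,C] q_used=0 → run G
t=31: queue=[G,A,B,C] q_used=1 → run G
t=32: queue=[A,B,C,G] q_used=0 → run A
t=33: queue=[B,C,G] q_used=0 → run B
t=34: queue=[B,C,G] q_used=1 → run B
t=35: queue=[C,G] q_used=0 → run C
t=36: queue=[G] q_used=0 → run G
t=37: queue=[G] q_used=1 → run G
t=38: (idle)
t=39: (idle)
t=40: (idle)
t=41: (idle)
t=42: (idle)
t=43: (idle)
t=44: (idle)

completion order = D, E, H, A, B, C, G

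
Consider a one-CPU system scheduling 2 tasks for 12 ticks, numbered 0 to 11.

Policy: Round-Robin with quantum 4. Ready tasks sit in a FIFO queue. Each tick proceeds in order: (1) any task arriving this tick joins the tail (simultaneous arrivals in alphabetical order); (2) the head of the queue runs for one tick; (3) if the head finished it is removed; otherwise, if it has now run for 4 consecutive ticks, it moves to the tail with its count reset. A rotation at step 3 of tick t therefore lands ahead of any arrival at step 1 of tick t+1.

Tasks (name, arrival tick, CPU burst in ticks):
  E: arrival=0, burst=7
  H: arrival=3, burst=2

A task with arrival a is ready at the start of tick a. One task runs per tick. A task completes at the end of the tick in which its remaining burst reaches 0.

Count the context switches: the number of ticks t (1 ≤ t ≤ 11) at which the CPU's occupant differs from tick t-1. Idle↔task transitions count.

t=0: queue=[E] q_used=0 → run E
t=1: queue=[E] q_used=1 → run E
t=2: queue=[E] q_used=2 → run E
t=3: queue=[E,H] q_used=3 → run E
t=4: queue=[H,E] q_used=0 → run H
t=5: queue=[H,E] q_used=1 → run H
t=6: queue=[E] q_used=0 → run E
t=7: queue=[E] q_used=1 → run E
t=8: queue=[E] q_used=2 → run E
t=9: (idle)
t=10: (idle)
t=11: (idle)

context switches = 3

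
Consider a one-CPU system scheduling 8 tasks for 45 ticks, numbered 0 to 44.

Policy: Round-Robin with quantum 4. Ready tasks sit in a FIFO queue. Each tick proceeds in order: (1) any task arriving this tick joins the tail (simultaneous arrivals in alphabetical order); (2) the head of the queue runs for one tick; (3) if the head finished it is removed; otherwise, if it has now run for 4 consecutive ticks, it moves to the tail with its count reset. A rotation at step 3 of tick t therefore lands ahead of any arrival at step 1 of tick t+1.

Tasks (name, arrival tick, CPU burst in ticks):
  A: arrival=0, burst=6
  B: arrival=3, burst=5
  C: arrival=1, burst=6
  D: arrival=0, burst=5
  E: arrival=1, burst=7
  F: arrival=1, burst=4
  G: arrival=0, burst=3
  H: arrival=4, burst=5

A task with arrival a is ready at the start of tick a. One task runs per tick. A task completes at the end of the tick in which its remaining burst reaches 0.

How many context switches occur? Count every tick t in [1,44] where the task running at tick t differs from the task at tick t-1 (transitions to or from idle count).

context switches = 14

t=0: queue=[A,D,G] q_used=0 → run A
t=1: queue=[A,D,G,C,E,F] q_used=1 → run A
t=2: queue=[A,D,G,C,E,F] q_used=2 → run A
t=3: queue=[A,D,G,C,E,F,B] q_used=3 → run A
t=4: queue=[D,G,C,E,F,B,A,H] q_used=0 → run D
t=5: queue=[D,G,C,E,F,B,A,H] q_used=1 → run D
t=6: queue=[D,G,C,E,F,B,A,H] q_used=2 → run D
t=7: queue=[D,G,C,E,F,B,A,H] q_used=3 → run D
t=8: queue=[G,C,E,F,B,A,H,D] q_used=0 → run G
t=9: queue=[G,C,E,F,B,A,H,D] q_used=1 → run G
t=10: queue=[G,C,E,F,B,A,H,D] q_used=2 → run G
t=11: queue=[C,E,F,B,A,H,D] q_used=0 → run C
t=12: queue=[C,E,F,B,A,H,D] q_used=1 → run C
t=13: queue=[C,E,F,B,A,H,D] q_used=2 → run C
t=14: queue=[C,E,F,B,A,H,D] q_used=3 → run C
t=15: queue=[E,F,B,A,H,D,C] q_used=0 → run E
t=16: queue=[E,F,B,A,H,D,C] q_used=1 → run E
t=17: queue=[E,F,B,A,H,D,C] q_used=2 → run E
t=18: queue=[E,F,B,A,H,D,C] q_used=3 → run E
t=19: queue=[F,B,A,H,D,C,E] q_used=0 → run F
t=20: queue=[F,B,A,H,D,C,E] q_used=1 → run F
t=21: queue=[F,B,A,H,D,C,E] q_used=2 → run F
t=22: queue=[F,B,A,H,D,C,E] q_used=3 → run F
t=23: queue=[B,A,H,D,C,E] q_used=0 → run B
t=24: queue=[B,A,H,D,C,E] q_used=1 → run B
t=25: queue=[B,A,H,D,C,E] q_used=2 → run B
t=26: queue=[B,A,H,D,C,E] q_used=3 → run B
t=27: queue=[A,H,D,C,E,B] q_used=0 → run A
t=28: queue=[A,H,D,C,E,B] q_used=1 → run A
t=29: queue=[H,D,C,E,B] q_used=0 → run H
t=30: queue=[H,D,C,E,B] q_used=1 → run H
t=31: queue=[H,D,C,E,B] q_used=2 → run H
t=32: queue=[H,D,C,E,B] q_used=3 → run H
t=33: queue=[D,C,E,B,H] q_used=0 → run D
t=34: queue=[C,E,B,H] q_used=0 → run C
t=35: queue=[C,E,B,H] q_used=1 → run C
t=36: queue=[E,B,H] q_used=0 → run E
t=37: queue=[E,B,H] q_used=1 → run E
t=38: queue=[E,B,H] q_used=2 → run E
t=39: queue=[B,H] q_used=0 → run B
t=40: queue=[H] q_used=0 → run H
t=41: (idle)
t=42: (idle)
t=43: (idle)
t=44: (idle)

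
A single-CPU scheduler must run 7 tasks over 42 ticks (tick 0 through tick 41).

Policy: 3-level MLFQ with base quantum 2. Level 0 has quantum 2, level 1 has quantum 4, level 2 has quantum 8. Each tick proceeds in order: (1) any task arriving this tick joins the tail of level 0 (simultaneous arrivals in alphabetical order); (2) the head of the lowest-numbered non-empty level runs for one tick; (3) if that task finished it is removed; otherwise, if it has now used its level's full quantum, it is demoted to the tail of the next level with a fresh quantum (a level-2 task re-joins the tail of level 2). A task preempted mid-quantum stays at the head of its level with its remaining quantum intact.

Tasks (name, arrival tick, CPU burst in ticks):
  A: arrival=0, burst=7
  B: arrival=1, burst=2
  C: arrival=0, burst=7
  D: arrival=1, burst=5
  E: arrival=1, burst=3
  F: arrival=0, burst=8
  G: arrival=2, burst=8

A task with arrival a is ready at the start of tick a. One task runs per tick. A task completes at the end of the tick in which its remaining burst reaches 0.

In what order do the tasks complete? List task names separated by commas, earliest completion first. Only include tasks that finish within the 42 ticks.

completion order = B, D, E, A, C, F, G

t=0: L0/L1/L2 = ACF/-/- → run A
t=1: L0/L1/L2 = ACFBDE/-/- → run A
t=2: L0/L1/L2 = CFBDEG/A/- → run C
t=3: L0/L1/L2 = CFBDEG/A/- → run C
t=4: L0/L1/L2 = FBDEG/AC/- → run F
t=5: L0/L1/L2 = FBDEG/AC/- → run F
t=6: L0/L1/L2 = BDEG/ACF/- → run B
t=7: L0/L1/L2 = BDEG/ACF/- → run B
t=8: L0/L1/L2 = DEG/ACF/- → run D
t=9: L0/L1/L2 = DEG/ACF/- → run D
t=10: L0/L1/L2 = EG/ACFD/- → run E
t=11: L0/L1/L2 = EG/ACFD/- → run E
t=12: L0/L1/L2 = G/ACFDE/- → run G
t=13: L0/L1/L2 = G/ACFDE/- → run G
t=14: L0/L1/L2 = -/ACFDEG/- → run A
t=15: L0/L1/L2 = -/ACFDEG/- → run A
t=16: L0/L1/L2 = -/ACFDEG/- → run A
t=17: L0/L1/L2 = -/ACFDEG/- → run A
t=18: L0/L1/L2 = -/CFDEG/A → run C
t=19: L0/L1/L2 = -/CFDEG/A → run C
t=20: L0/L1/L2 = -/CFDEG/A → run C
t=21: L0/L1/L2 = -/CFDEG/A → run C
t=22: L0/L1/L2 = -/FDEG/AC → run F
t=23: L0/L1/L2 = -/FDEG/AC → run F
t=24: L0/L1/L2 = -/FDEG/AC → run F
t=25: L0/L1/L2 = -/FDEG/AC → run F
t=26: L0/L1/L2 = -/DEG/ACF → run D
t=27: L0/L1/L2 = -/DEG/ACF → run D
t=28: L0/L1/L2 = -/DEG/ACF → run D
t=29: L0/L1/L2 = -/EG/ACF → run E
t=30: L0/L1/L2 = -/G/ACF → run G
t=31: L0/L1/L2 = -/G/ACF → run G
t=32: L0/L1/L2 = -/G/ACF → run G
t=33: L0/L1/L2 = -/G/ACF → run G
t=34: L0/L1/L2 = -/-/ACFG → run A
t=35: L0/L1/L2 = -/-/CFG → run C
t=36: L0/L1/L2 = -/-/FG → run F
t=37: L0/L1/L2 = -/-/FG → run F
t=38: L0/L1/L2 = -/-/G → run G
t=39: L0/L1/L2 = -/-/G → run G
t=40: (idle)
t=41: (idle)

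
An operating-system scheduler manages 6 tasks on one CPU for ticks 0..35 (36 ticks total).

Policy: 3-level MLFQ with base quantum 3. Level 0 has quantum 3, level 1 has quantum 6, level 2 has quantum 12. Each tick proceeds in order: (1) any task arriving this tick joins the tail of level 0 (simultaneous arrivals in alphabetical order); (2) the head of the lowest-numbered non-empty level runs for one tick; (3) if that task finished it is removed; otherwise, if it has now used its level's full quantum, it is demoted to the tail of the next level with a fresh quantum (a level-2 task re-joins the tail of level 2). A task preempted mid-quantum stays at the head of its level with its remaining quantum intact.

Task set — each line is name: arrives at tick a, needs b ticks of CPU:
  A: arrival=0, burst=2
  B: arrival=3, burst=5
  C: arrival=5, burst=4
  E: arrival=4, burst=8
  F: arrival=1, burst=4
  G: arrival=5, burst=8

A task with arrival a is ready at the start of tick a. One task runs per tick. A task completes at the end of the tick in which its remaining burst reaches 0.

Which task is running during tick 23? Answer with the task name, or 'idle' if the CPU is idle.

running at tick 23 = E

t=0: L0/L1/L2 = A/-/- → run A
t=1: L0/L1/L2 = AF/-/- → run A
t=2: L0/L1/L2 = F/-/- → run F
t=3: L0/L1/L2 = FB/-/- → run F
t=4: L0/L1/L2 = FBE/-/- → run F
t=5: L0/L1/L2 = BECG/F/- → run B
t=6: L0/L1/L2 = BECG/F/- → run B
t=7: L0/L1/L2 = BECG/F/- → run B
t=8: L0/L1/L2 = ECG/FB/- → run E
t=9: L0/L1/L2 = ECG/FB/- → run E
t=10: L0/L1/L2 = ECG/FB/- → run E
t=11: L0/L1/L2 = CG/FBE/- → run C
t=12: L0/L1/L2 = CG/FBE/- → run C
t=13: L0/L1/L2 = CG/FBE/- → run C
t=14: L0/L1/L2 = G/FBEC/- → run G
t=15: L0/L1/L2 = G/FBEC/- → run G
t=16: L0/L1/L2 = G/FBEC/- → run G
t=17: L0/L1/L2 = -/FBECG/- → run F
t=18: L0/L1/L2 = -/BECG/- → run B
t=19: L0/L1/L2 = -/BECG/- → run B
t=20: L0/L1/L2 = -/ECG/- → run E
t=21: L0/L1/L2 = -/ECG/- → run E
t=22: L0/L1/L2 = -/ECG/- → run E
t=23: L0/L1/L2 = -/ECG/- → run E
t=24: L0/L1/L2 = -/ECG/- → run E
t=25: L0/L1/L2 = -/CG/- → run C
t=26: L0/L1/L2 = -/G/- → run G
t=27: L0/L1/L2 = -/G/- → run G
t=28: L0/L1/L2 = -/G/- → run G
t=29: L0/L1/L2 = -/G/- → run G
t=30: L0/L1/L2 = -/G/- → run G
t=31: (idle)
t=32: (idle)
t=33: (idle)
t=34: (idle)
t=35: (idle)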